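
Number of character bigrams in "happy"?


Word: "happy" (length 5)
Number of 2-grams = length - 2 + 1 = 5 - 2 + 1
= 4


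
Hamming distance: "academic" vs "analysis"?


Comparing character by character (same length = 8):
  Pos 0: 'a' vs 'a' =
  Pos 1: 'c' vs 'n' !=
  Pos 2: 'a' vs 'a' =
  Pos 3: 'd' vs 'l' !=
  Pos 4: 'e' vs 'y' !=
  Pos 5: 'm' vs 's' !=
  Pos 6: 'i' vs 'i' =
  Pos 7: 'c' vs 's' !=
Hamming distance = 5


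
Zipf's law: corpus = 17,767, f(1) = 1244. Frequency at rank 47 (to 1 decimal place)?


Zipf's law: f(r) = f(1) / r
f(1) = 1244
f(47) = 1244 / 47
= 26.5 occurrences


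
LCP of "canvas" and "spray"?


Word 1: "canvas"
Word 2: "spray"
Comparing from start:
  Pos 0: 'c' != 's' (stop)
LCP = "" (length 0)


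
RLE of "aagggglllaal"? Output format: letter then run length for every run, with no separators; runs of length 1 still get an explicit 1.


String: "aagggglllaal"
Scanning for consecutive runs:
  'a' x 2
  'g' x 4
  'l' x 3
  'a' x 2
  'l' x 1
RLE = "a2g4l3a2l1"


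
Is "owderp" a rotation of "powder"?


Word: "powder", Candidate: "owderp"
Method: check if candidate is substring of word+word
"powderpowder" contains "owderp"? Yes
Is rotation = Yes


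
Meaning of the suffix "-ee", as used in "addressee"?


Suffix: -ee
As in: addressee -> address + -ee
Meaning = one who receives


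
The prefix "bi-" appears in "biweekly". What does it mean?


Prefix: bi-
Example: biweekly = bi- + weekly
Meaning = two


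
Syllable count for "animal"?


Word: "animal"
Syllable breakdown: an | i | mal
Counting: 3 parts
= 3 syllables


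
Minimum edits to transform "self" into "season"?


Word 1: "self" (length 4)
Word 2: "season" (length 6)
One optimal edit sequence (insert/delete/substitute each cost 1):
  1. keep 's'
  2. keep 'e'
  3. insert 'a'  (+1)
  4. insert 's'  (+1)
  5. substitute 'l' -> 'o'  (+1)
  6. substitute 'f' -> 'n'  (+1)
Total edit operations: 4
Edit distance = 4


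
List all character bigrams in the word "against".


Word: "against" (length 7)
Number of bigrams = 7 - 2 + 1 = 6
  Position 0: "ag"
  Position 1: "ga"
  Position 2: "ai"
  Position 3: "in"
  Position 4: "ns"
  Position 5: "st"
Bigrams = "ag", "ga", "ai", "in", "ns", "st"


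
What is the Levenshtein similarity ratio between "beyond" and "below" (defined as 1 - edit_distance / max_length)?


Word 1: "beyond" (length 6)
Word 2: "below" (length 5)
One optimal edit sequence:
  1. keep 'b'
  2. keep 'e'
  3. substitute 'y' -> 'l'  (+1)
  4. keep 'o'
  5. delete 'n'  (+1)
  6. substitute 'd' -> 'w'  (+1)
Edit distance = 3
Max length = max(6, 5) = 6
Similarity = 1 - 3/6
= 0.5000


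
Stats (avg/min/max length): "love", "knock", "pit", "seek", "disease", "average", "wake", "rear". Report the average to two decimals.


Lengths: "love"=4, "knock"=5, "pit"=3, "seek"=4, "disease"=7, "average"=7, "wake"=4, "rear"=4
Sum = 38, Count = 8
Average = 38/8 = 4.75
= avg=4.75, min=3, max=7


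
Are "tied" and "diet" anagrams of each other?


Word 1: "tied" → sorted: deit
Word 2: "diet" → sorted: deit
Same letters? deit == deit
Anagram = Yes


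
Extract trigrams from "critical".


Word: "critical" (length 8)
Number of trigrams = 8 - 3 + 1 = 6
  Position 0: "cri"
  Position 1: "rit"
  Position 2: "iti"
  Position 3: "tic"
  Position 4: "ica"
  Position 5: "cal"
Trigrams = "cri", "rit", "iti", "tic", "ica", "cal"


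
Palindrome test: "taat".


Word: "taat"
Reversed: "taat"
Forward == Backward? taat == taat
Palindrome = Yes


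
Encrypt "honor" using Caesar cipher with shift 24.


Word: "honor"
Shift: 24
Each letter → (letter + shift) mod 26:
  'h' (7) + 24 = 5 → 'f'
  'o' (14) + 24 = 12 → 'm'
  'n' (13) + 24 = 11 → 'l'
  'o' (14) + 24 = 12 → 'm'
  'r' (17) + 24 = 15 → 'p'
Result = "fmlmp"


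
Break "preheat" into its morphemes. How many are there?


Word: "preheat"
Morphemes: pre- + heat
Each morpheme carries meaning
= 2 morphemes


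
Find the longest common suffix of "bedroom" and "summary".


Word 1: "bedroom"
Word 2: "summary"
Comparing from end:
  Pos -1: 'm' != 'y' (stop)
LCS = "" (length 0)


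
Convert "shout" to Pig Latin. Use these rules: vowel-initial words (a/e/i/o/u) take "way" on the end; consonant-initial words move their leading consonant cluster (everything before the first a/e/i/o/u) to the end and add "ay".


Word: "shout"
Starts with consonant(s) → move to end, add 'ay'
Consonant cluster: "sh"
Pig Latin = "outshay"


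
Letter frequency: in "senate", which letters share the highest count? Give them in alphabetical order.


Word: "senate"
Letter counts:
  'a': 1
  'e': 2
  'n': 1
  's': 1
  't': 1
Maximum count = 2
Most frequent = 'e' (2 times each)


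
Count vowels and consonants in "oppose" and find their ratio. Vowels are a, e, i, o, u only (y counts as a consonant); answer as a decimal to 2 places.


Word: "oppose"
Vowels (a,e,i,o,u): 3
Consonants: 3
Ratio = 3/3
= 1.00


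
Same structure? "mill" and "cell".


Pattern of "mill": [0, 1, 2, 2]
Pattern of "cell": [0, 1, 2, 2]
Patterns match
Same pattern = Yes


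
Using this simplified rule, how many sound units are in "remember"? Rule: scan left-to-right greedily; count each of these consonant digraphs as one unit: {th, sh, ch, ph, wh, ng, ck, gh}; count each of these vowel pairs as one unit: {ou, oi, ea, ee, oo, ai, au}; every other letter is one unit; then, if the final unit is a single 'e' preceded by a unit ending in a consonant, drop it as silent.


Word: "remember" (8 letters)
Left-to-right scan:
  1. 'r' (letter)
  2. 'e' (letter)
  3. 'm' (letter)
  4. 'e' (letter)
  5. 'm' (letter)
  6. 'b' (letter)
  7. 'e' (letter)
  8. 'r' (letter)
Units from scan: 8
Sound units = 8 units


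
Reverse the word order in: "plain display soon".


Original: "plain display soon"
Words (1..n): plain | display | soon
Reversed (n..1): soon | display | plain
Result = "soon display plain"


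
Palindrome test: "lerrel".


Word: "lerrel"
Reversed: "lerrel"
Forward == Backward? lerrel == lerrel
Palindrome = Yes


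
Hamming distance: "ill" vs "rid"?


Comparing character by character (same length = 3):
  Pos 0: 'i' vs 'r' !=
  Pos 1: 'l' vs 'i' !=
  Pos 2: 'l' vs 'd' !=
Hamming distance = 3


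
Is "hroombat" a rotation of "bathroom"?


Word: "bathroom", Candidate: "hroombat"
Method: check if candidate is substring of word+word
"bathroombathroom" contains "hroombat"? Yes
Is rotation = Yes


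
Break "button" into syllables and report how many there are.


Word: "button"
Syllable breakdown: but · ton
Counting: 2 parts
= 2 syllables


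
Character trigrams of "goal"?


Word: "goal" (length 4)
Number of trigrams = 4 - 3 + 1 = 2
  Position 0: "goa"
  Position 1: "oal"
Trigrams = "goa", "oal"


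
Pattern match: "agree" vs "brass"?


Pattern of "agree": [0, 1, 2, 3, 3]
Pattern of "brass": [0, 1, 2, 3, 3]
Patterns match
Same pattern = Yes


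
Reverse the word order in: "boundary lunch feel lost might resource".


Original: "boundary lunch feel lost might resource"
Words (1..n): boundary | lunch | feel | lost | might | resource
Reversed (n..1): resource | might | lost | feel | lunch | boundary
Result = "resource might lost feel lunch boundary"


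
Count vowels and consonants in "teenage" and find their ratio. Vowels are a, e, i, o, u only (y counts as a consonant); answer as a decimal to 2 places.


Word: "teenage"
Vowels (a,e,i,o,u): 4
Consonants: 3
Ratio = 4/3
= 1.33


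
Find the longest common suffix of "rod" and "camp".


Word 1: "rod"
Word 2: "camp"
Comparing from end:
  Pos -1: 'd' != 'p' (stop)
LCS = "" (length 0)


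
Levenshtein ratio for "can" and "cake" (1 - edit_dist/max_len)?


Word 1: "can" (length 3)
Word 2: "cake" (length 4)
One optimal edit sequence:
  1. keep 'c'
  2. keep 'a'
  3. insert 'k'  (+1)
  4. substitute 'n' -> 'e'  (+1)
Edit distance = 2
Max length = max(3, 4) = 4
Similarity = 1 - 2/4
= 0.5000


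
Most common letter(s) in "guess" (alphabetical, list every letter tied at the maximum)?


Word: "guess"
Letter counts:
  'e': 1
  'g': 1
  's': 2
  'u': 1
Maximum count = 2
Most frequent = 's' (2 times each)


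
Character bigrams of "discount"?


Word: "discount" (length 8)
Number of bigrams = 8 - 2 + 1 = 7
  Position 0: "di"
  Position 1: "is"
  Position 2: "sc"
  Position 3: "co"
  Position 4: "ou"
  Position 5: "un"
  Position 6: "nt"
Bigrams = "di", "is", "sc", "co", "ou", "un", "nt"


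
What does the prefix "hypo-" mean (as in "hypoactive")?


Prefix: hypo-
As in: hypoactive -> hypo- + active
Meaning = under / below normal


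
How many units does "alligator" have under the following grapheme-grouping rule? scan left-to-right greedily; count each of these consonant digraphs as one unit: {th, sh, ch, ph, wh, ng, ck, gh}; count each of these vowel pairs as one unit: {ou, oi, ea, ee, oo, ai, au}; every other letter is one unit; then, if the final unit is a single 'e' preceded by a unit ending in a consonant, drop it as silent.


Word: "alligator" (9 letters)
Left-to-right scan:
  1. 'a' (letter)
  2. 'l' (letter)
  3. 'l' (letter)
  4. 'i' (letter)
  5. 'g' (letter)
  6. 'a' (letter)
  7. 't' (letter)
  8. 'o' (letter)
  9. 'r' (letter)
Units from scan: 9
Sound units = 9 units


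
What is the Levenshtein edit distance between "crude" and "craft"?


Word 1: "crude" (length 5)
Word 2: "craft" (length 5)
One optimal edit sequence (insert/delete/substitute each cost 1):
  1. keep 'c'
  2. keep 'r'
  3. substitute 'u' -> 'a'  (+1)
  4. substitute 'd' -> 'f'  (+1)
  5. substitute 'e' -> 't'  (+1)
Total edit operations: 3
Edit distance = 3


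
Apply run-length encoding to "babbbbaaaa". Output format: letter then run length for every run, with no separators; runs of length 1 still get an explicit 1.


String: "babbbbaaaa"
Scanning for consecutive runs:
  'b' x 1
  'a' x 1
  'b' x 4
  'a' x 4
RLE = "b1a1b4a4"


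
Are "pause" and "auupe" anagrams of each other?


Word 1: "pause" → sorted: aepsu
Word 2: "auupe" → sorted: aepuu
Same letters? aepsu != aepuu
Anagram = No


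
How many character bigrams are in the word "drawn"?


Word: "drawn" (length 5)
Number of 2-grams = length - 2 + 1 = 5 - 2 + 1
= 4


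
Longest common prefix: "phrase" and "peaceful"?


Word 1: "phrase"
Word 2: "peaceful"
Comparing from start:
  Pos 0: 'p' == 'p'
  Pos 1: 'h' != 'e' (stop)
LCP = "p" (length 1)


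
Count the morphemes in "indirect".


Word: "indirect"
Morphemes: in- / direct
Each morpheme carries meaning
= 2 morphemes


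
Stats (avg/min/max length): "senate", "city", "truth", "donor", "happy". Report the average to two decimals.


Lengths: "senate"=6, "city"=4, "truth"=5, "donor"=5, "happy"=5
Sum = 25, Count = 5
Average = 25/5 = 5.00
= avg=5.00, min=4, max=6


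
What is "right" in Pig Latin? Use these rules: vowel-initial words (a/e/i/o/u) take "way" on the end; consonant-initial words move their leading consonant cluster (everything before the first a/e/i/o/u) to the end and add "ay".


Word: "right"
Starts with consonant(s) → move to end, add 'ay'
Consonant cluster: "r"
Pig Latin = "ightray"


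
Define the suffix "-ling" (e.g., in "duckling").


Suffix: -ling
As in: duckling -> duck + -ling
Meaning = small / young


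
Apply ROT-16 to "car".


Word: "car"
Shift: 16
Each letter → (letter + shift) mod 26:
  'c' (2) + 16 = 18 → 's'
  'a' (0) + 16 = 16 → 'q'
  'r' (17) + 16 = 7 → 'h'
Result = "sqh"


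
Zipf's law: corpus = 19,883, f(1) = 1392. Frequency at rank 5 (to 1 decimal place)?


Zipf's law: f(r) = f(1) / r
f(1) = 1392
f(5) = 1392 / 5
= 278.4 occurrences


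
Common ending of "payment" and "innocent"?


Word 1: "payment"
Word 2: "innocent"
Comparing from end:
  Pos -1: 't' == 't'
  Pos -2: 'n' == 'n'
  Pos -3: 'e' == 'e'
  Pos -4: 'm' != 'c' (stop)
LCS = "ent" (length 3)


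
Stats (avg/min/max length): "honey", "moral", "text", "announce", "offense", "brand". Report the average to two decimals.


Lengths: "honey"=5, "moral"=5, "text"=4, "announce"=8, "offense"=7, "brand"=5
Sum = 34, Count = 6
Average = 34/6 = 5.67
= avg=5.67, min=4, max=8


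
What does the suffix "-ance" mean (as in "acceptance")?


Suffix: -ance
As in: acceptance -> accept + -ance
Meaning = state of


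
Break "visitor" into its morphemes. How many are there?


Word: "visitor"
Morphemes: visit / -or
Each morpheme carries meaning
= 2 morphemes


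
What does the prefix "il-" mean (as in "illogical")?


Prefix: il-
Example: illogical (il- + logical)
Meaning = not


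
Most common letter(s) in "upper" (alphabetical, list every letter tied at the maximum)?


Word: "upper"
Letter counts:
  'e': 1
  'p': 2
  'r': 1
  'u': 1
Maximum count = 2
Most frequent = 'p' (2 times each)


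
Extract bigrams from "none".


Word: "none" (length 4)
Number of bigrams = 4 - 2 + 1 = 3
  Position 0: "no"
  Position 1: "on"
  Position 2: "ne"
Bigrams = "no", "on", "ne"


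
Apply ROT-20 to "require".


Word: "require"
Shift: 20
Each letter → (letter + shift) mod 26:
  'r' (17) + 20 = 11 → 'l'
  'e' (4) + 20 = 24 → 'y'
  'q' (16) + 20 = 10 → 'k'
  'u' (20) + 20 = 14 → 'o'
  'i' (8) + 20 = 2 → 'c'
  'r' (17) + 20 = 11 → 'l'
  'e' (4) + 20 = 24 → 'y'
Result = "lykocly"


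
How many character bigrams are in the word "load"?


Word: "load" (length 4)
Number of 2-grams = length - 2 + 1 = 4 - 2 + 1
= 3


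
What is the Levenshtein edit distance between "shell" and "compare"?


Word 1: "shell" (length 5)
Word 2: "compare" (length 7)
One optimal edit sequence (insert/delete/substitute each cost 1):
  1. insert 'c'  (+1)
  2. insert 'o'  (+1)
  3. substitute 's' -> 'm'  (+1)
  4. substitute 'h' -> 'p'  (+1)
  5. substitute 'e' -> 'a'  (+1)
  6. substitute 'l' -> 'r'  (+1)
  7. substitute 'l' -> 'e'  (+1)
Total edit operations: 7
Edit distance = 7


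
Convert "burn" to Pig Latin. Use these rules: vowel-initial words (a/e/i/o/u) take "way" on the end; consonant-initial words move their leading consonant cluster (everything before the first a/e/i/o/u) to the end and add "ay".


Word: "burn"
Starts with consonant(s) → move to end, add 'ay'
Consonant cluster: "b"
Pig Latin = "urnbay"


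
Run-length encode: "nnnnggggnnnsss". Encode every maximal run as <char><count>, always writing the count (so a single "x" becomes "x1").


String: "nnnnggggnnnsss"
Scanning for consecutive runs:
  'n' x 4
  'g' x 4
  'n' x 3
  's' x 3
RLE = "n4g4n3s3"


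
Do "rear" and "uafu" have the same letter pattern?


Pattern of "rear": [0, 1, 2, 0]
Pattern of "uafu": [0, 1, 2, 0]
Patterns match
Same pattern = Yes


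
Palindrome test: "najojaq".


Word: "najojaq"
Reversed: "qajojan"
Forward == Backward? najojaq != qajojan
Palindrome = No


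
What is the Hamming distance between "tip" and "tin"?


Comparing character by character (same length = 3):
  Pos 0: 't' vs 't' =
  Pos 1: 'i' vs 'i' =
  Pos 2: 'p' vs 'n' !=
Hamming distance = 1


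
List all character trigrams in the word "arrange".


Word: "arrange" (length 7)
Number of trigrams = 7 - 3 + 1 = 5
  Position 0: "arr"
  Position 1: "rra"
  Position 2: "ran"
  Position 3: "ang"
  Position 4: "nge"
Trigrams = "arr", "rra", "ran", "ang", "nge"


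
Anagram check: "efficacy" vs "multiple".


Word 1: "efficacy" → sorted: acceffiy
Word 2: "multiple" → sorted: eillmptu
Same letters? acceffiy != eillmptu
Anagram = No


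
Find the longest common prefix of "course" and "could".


Word 1: "course"
Word 2: "could"
Comparing from start:
  Pos 0: 'c' == 'c'
  Pos 1: 'o' == 'o'
  Pos 2: 'u' == 'u'
  Pos 3: 'r' != 'l' (stop)
LCP = "cou" (length 3)


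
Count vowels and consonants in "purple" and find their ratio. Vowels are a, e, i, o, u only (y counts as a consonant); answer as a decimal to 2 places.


Word: "purple"
Vowels (a,e,i,o,u): 2
Consonants: 4
Ratio = 2/4
= 0.50


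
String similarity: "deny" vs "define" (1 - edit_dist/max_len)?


Word 1: "deny" (length 4)
Word 2: "define" (length 6)
One optimal edit sequence:
  1. keep 'd'
  2. keep 'e'
  3. insert 'f'  (+1)
  4. insert 'i'  (+1)
  5. keep 'n'
  6. substitute 'y' -> 'e'  (+1)
Edit distance = 3
Max length = max(4, 6) = 6
Similarity = 1 - 3/6
= 0.5000


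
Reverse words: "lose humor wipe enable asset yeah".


Original: "lose humor wipe enable asset yeah"
Words (1..n): lose | humor | wipe | enable | asset | yeah
Reversed (n..1): yeah | asset | enable | wipe | humor | lose
Result = "yeah asset enable wipe humor lose"


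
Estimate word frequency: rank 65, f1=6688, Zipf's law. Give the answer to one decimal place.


Zipf's law: f(r) = f(1) / r
f(1) = 6688
f(65) = 6688 / 65
= 102.9 occurrences


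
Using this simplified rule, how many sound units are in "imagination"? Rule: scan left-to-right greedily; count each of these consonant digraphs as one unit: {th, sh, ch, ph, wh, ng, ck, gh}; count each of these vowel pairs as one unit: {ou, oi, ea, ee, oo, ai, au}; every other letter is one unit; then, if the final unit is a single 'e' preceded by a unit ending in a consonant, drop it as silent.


Word: "imagination" (11 letters)
Left-to-right scan:
  [1] 'i' (letter)
  [2] 'm' (letter)
  [3] 'a' (letter)
  [4] 'g' (letter)
  [5] 'i' (letter)
  [6] 'n' (letter)
  [7] 'a' (letter)
  [8] 't' (letter)
  [9] 'i' (letter)
  [10] 'o' (letter)
  [11] 'n' (letter)
Units from scan: 11
Sound units = 11 units


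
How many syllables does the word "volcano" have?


Word: "volcano"
Syllable breakdown: vol-ca-no
Counting: 3 parts
= 3 syllables


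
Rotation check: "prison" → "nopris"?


Word: "prison", Candidate: "nopris"
Method: check if candidate is substring of word+word
"prisonprison" contains "nopris"? No
Is rotation = No


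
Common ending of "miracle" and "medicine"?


Word 1: "miracle"
Word 2: "medicine"
Comparing from end:
  Pos -1: 'e' == 'e'
  Pos -2: 'l' != 'n' (stop)
LCS = "e" (length 1)


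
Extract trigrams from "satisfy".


Word: "satisfy" (length 7)
Number of trigrams = 7 - 3 + 1 = 5
  Position 0: "sat"
  Position 1: "ati"
  Position 2: "tis"
  Position 3: "isf"
  Position 4: "sfy"
Trigrams = "sat", "ati", "tis", "isf", "sfy"


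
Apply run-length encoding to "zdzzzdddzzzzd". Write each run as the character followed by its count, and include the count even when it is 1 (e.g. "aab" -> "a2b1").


String: "zdzzzdddzzzzd"
Scanning for consecutive runs:
  'z' x 1
  'd' x 1
  'z' x 3
  'd' x 3
  'z' x 4
  'd' x 1
RLE = "z1d1z3d3z4d1"


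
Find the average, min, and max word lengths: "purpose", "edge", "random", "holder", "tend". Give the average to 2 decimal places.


Lengths: "purpose"=7, "edge"=4, "random"=6, "holder"=6, "tend"=4
Sum = 27, Count = 5
Average = 27/5 = 5.40
= avg=5.40, min=4, max=7


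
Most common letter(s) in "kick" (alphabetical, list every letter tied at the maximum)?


Word: "kick"
Letter counts:
  'c': 1
  'i': 1
  'k': 2
Maximum count = 2
Most frequent = 'k' (2 times each)


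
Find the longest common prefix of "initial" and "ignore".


Word 1: "initial"
Word 2: "ignore"
Comparing from start:
  Pos 0: 'i' == 'i'
  Pos 1: 'n' != 'g' (stop)
LCP = "i" (length 1)


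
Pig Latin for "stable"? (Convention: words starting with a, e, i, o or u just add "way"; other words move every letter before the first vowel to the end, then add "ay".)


Word: "stable"
Starts with consonant(s) → move to end, add 'ay'
Consonant cluster: "st"
Pig Latin = "ablestay"


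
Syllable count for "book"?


Word: "book"
Syllable breakdown: book
Counting: 1 part
= 1 syllable


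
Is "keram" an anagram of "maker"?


Word 1: "maker" → sorted: aekmr
Word 2: "keram" → sorted: aekmr
Same letters? aekmr == aekmr
Anagram = Yes


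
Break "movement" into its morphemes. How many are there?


Word: "movement"
Morphemes: move + -ment
Each morpheme carries meaning
= 2 morphemes


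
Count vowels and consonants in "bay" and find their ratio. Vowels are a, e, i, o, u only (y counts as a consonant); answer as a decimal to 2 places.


Word: "bay"
Vowels (a,e,i,o,u): 1
Consonants: 2
Ratio = 1/2
= 0.50


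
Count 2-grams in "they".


Word: "they" (length 4)
Number of 2-grams = length - 2 + 1 = 4 - 2 + 1
= 3


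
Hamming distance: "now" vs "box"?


Comparing character by character (same length = 3):
  Pos 0: 'n' vs 'b' !=
  Pos 1: 'o' vs 'o' =
  Pos 2: 'w' vs 'x' !=
Hamming distance = 2


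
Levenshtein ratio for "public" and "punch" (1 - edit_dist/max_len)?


Word 1: "public" (length 6)
Word 2: "punch" (length 5)
One optimal edit sequence:
  1. keep 'p'
  2. keep 'u'
  3. delete 'b'  (+1)
  4. substitute 'l' -> 'n'  (+1)
  5. substitute 'i' -> 'c'  (+1)
  6. substitute 'c' -> 'h'  (+1)
Edit distance = 4
Max length = max(6, 5) = 6
Similarity = 1 - 4/6
= 0.3333


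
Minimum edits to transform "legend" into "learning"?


Word 1: "legend" (length 6)
Word 2: "learning" (length 8)
One optimal edit sequence (insert/delete/substitute each cost 1):
  1. keep 'l'
  2. keep 'e'
  3. insert 'a'  (+1)
  4. insert 'r'  (+1)
  5. substitute 'g' -> 'n'  (+1)
  6. substitute 'e' -> 'i'  (+1)
  7. keep 'n'
  8. substitute 'd' -> 'g'  (+1)
Total edit operations: 5
Edit distance = 5


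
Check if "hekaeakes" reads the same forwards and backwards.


Word: "hekaeakes"
Reversed: "sekaeakeh"
Forward == Backward? hekaeakes != sekaeakeh
Palindrome = No


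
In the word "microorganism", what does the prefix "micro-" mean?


Prefix: micro-
As in: microorganism -> micro- + organism
Meaning = small


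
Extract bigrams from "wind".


Word: "wind" (length 4)
Number of bigrams = 4 - 2 + 1 = 3
  Position 0: "wi"
  Position 1: "in"
  Position 2: "nd"
Bigrams = "wi", "in", "nd"


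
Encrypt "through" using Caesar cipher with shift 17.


Word: "through"
Shift: 17
Each letter → (letter + shift) mod 26:
  't' (19) + 17 = 10 → 'k'
  'h' (7) + 17 = 24 → 'y'
  'r' (17) + 17 = 8 → 'i'
  'o' (14) + 17 = 5 → 'f'
  'u' (20) + 17 = 11 → 'l'
  'g' (6) + 17 = 23 → 'x'
  'h' (7) + 17 = 24 → 'y'
Result = "kyiflxy"


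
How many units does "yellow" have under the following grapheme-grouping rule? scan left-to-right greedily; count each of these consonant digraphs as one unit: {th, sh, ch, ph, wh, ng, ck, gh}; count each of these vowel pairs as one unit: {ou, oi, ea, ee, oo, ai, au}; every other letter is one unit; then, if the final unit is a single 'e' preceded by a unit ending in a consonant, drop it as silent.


Word: "yellow" (6 letters)
Left-to-right scan:
  1. 'y' (letter)
  2. 'e' (letter)
  3. 'l' (letter)
  4. 'l' (letter)
  5. 'o' (letter)
  6. 'w' (letter)
Units from scan: 6
Sound units = 6 units


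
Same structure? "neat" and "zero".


Pattern of "neat": [0, 1, 2, 3]
Pattern of "zero": [0, 1, 2, 3]
Patterns match
Same pattern = Yes


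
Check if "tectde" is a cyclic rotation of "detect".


Word: "detect", Candidate: "tectde"
Method: check if candidate is substring of word+word
"detectdetect" contains "tectde"? Yes
Is rotation = Yes


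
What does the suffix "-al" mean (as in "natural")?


Suffix: -al
Example: natural (nature + -al, with a spelling change)
Meaning = relating to


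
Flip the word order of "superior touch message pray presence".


Original: "superior touch message pray presence"
Words (1..n): superior | touch | message | pray | presence
Reversed (n..1): presence | pray | message | touch | superior
Result = "presence pray message touch superior"


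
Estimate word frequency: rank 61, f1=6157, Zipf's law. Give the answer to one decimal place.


Zipf's law: f(r) = f(1) / r
f(1) = 6157
f(61) = 6157 / 61
= 100.9 occurrences


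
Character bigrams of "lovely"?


Word: "lovely" (length 6)
Number of bigrams = 6 - 2 + 1 = 5
  Position 0: "lo"
  Position 1: "ov"
  Position 2: "ve"
  Position 3: "el"
  Position 4: "ly"
Bigrams = "lo", "ov", "ve", "el", "ly"


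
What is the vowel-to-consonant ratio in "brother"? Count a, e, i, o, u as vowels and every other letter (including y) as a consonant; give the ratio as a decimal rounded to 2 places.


Word: "brother"
Vowels (a,e,i,o,u): 2
Consonants: 5
Ratio = 2/5
= 0.40


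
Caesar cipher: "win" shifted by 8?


Word: "win"
Shift: 8
Each letter → (letter + shift) mod 26:
  'w' (22) + 8 = 4 → 'e'
  'i' (8) + 8 = 16 → 'q'
  'n' (13) + 8 = 21 → 'v'
Result = "eqv"


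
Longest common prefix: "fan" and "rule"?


Word 1: "fan"
Word 2: "rule"
Comparing from start:
  Pos 0: 'f' != 'r' (stop)
LCP = "" (length 0)


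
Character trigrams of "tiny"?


Word: "tiny" (length 4)
Number of trigrams = 4 - 3 + 1 = 2
  Position 0: "tin"
  Position 1: "iny"
Trigrams = "tin", "iny"


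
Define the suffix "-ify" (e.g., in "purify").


Suffix: -ify
Example: purify = pure + -ify, with a spelling change
Meaning = to make


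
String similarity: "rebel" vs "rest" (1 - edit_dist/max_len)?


Word 1: "rebel" (length 5)
Word 2: "rest" (length 4)
One optimal edit sequence:
  1. keep 'r'
  2. keep 'e'
  3. delete 'b'  (+1)
  4. substitute 'e' -> 's'  (+1)
  5. substitute 'l' -> 't'  (+1)
Edit distance = 3
Max length = max(5, 4) = 5
Similarity = 1 - 3/5
= 0.4000


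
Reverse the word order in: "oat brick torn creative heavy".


Original: "oat brick torn creative heavy"
Words (1..n): oat | brick | torn | creative | heavy
Reversed (n..1): heavy | creative | torn | brick | oat
Result = "heavy creative torn brick oat"


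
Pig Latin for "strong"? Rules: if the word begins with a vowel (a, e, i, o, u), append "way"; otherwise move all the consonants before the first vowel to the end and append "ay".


Word: "strong"
Starts with consonant(s) → move to end, add 'ay'
Consonant cluster: "str"
Pig Latin = "ongstray"


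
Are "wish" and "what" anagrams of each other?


Word 1: "wish" → sorted: hisw
Word 2: "what" → sorted: ahtw
Same letters? hisw != ahtw
Anagram = No


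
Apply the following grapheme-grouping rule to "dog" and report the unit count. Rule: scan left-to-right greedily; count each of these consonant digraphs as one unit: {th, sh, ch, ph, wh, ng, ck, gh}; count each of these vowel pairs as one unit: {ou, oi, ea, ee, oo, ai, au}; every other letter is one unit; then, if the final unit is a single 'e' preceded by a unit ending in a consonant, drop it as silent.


Word: "dog" (3 letters)
Left-to-right scan:
  [1] 'd' (letter)
  [2] 'o' (letter)
  [3] 'g' (letter)
Units from scan: 3
Sound units = 3 units


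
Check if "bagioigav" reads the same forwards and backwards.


Word: "bagioigav"
Reversed: "vagioigab"
Forward == Backward? bagioigav != vagioigab
Palindrome = No


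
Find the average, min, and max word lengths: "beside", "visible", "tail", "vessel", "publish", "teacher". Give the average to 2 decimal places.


Lengths: "beside"=6, "visible"=7, "tail"=4, "vessel"=6, "publish"=7, "teacher"=7
Sum = 37, Count = 6
Average = 37/6 = 6.17
= avg=6.17, min=4, max=7


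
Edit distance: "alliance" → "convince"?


Word 1: "alliance" (length 8)
Word 2: "convince" (length 8)
One optimal edit sequence (insert/delete/substitute each cost 1):
  1. substitute 'a' -> 'c'  (+1)
  2. substitute 'l' -> 'o'  (+1)
  3. substitute 'l' -> 'n'  (+1)
  4. substitute 'i' -> 'v'  (+1)
  5. substitute 'a' -> 'i'  (+1)
  6. keep 'n'
  7. keep 'c'
  8. keep 'e'
Total edit operations: 5
Edit distance = 5


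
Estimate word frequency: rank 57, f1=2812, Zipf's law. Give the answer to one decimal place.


Zipf's law: f(r) = f(1) / r
f(1) = 2812
f(57) = 2812 / 57
= 49.3 occurrences


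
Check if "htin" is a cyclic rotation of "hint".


Word: "hint", Candidate: "htin"
Method: check if candidate is substring of word+word
"hinthint" contains "htin"? No
Is rotation = No


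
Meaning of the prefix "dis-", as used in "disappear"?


Prefix: dis-
Example: disappear (dis- + appear)
Meaning = not / opposite


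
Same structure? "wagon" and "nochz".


Pattern of "wagon": [0, 1, 2, 3, 4]
Pattern of "nochz": [0, 1, 2, 3, 4]
Patterns match
Same pattern = Yes


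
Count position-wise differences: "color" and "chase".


Comparing character by character (same length = 5):
  Pos 0: 'c' vs 'c' =
  Pos 1: 'o' vs 'h' !=
  Pos 2: 'l' vs 'a' !=
  Pos 3: 'o' vs 's' !=
  Pos 4: 'r' vs 'e' !=
Hamming distance = 4


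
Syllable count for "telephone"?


Word: "telephone"
Syllable breakdown: tel · e · phone
Counting: 3 parts
= 3 syllables


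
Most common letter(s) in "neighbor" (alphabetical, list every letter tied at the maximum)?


Word: "neighbor"
Letter counts:
  'b': 1
  'e': 1
  'g': 1
  'h': 1
  'i': 1
  'n': 1
  'o': 1
  'r': 1
Maximum count = 1
Most frequent = 'b', 'e', 'g', 'h', 'i', 'n', 'o', 'r' (1 time each)


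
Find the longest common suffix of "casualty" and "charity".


Word 1: "casualty"
Word 2: "charity"
Comparing from end:
  Pos -1: 'y' == 'y'
  Pos -2: 't' == 't'
  Pos -3: 'l' != 'i' (stop)
LCS = "ty" (length 2)


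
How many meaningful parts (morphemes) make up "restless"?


Word: "restless"
Morphemes: rest / -less
Each morpheme carries meaning
= 2 morphemes


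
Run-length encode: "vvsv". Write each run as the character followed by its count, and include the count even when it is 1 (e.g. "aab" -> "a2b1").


String: "vvsv"
Scanning for consecutive runs:
  'v' x 2
  's' x 1
  'v' x 1
RLE = "v2s1v1"


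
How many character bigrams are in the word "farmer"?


Word: "farmer" (length 6)
Number of 2-grams = length - 2 + 1 = 6 - 2 + 1
= 5


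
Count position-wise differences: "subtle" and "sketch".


Comparing character by character (same length = 6):
  Pos 0: 's' vs 's' =
  Pos 1: 'u' vs 'k' !=
  Pos 2: 'b' vs 'e' !=
  Pos 3: 't' vs 't' =
  Pos 4: 'l' vs 'c' !=
  Pos 5: 'e' vs 'h' !=
Hamming distance = 4


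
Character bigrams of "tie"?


Word: "tie" (length 3)
Number of bigrams = 3 - 2 + 1 = 2
  Position 0: "ti"
  Position 1: "ie"
Bigrams = "ti", "ie"


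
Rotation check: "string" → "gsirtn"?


Word: "string", Candidate: "gsirtn"
Method: check if candidate is substring of word+word
"stringstring" contains "gsirtn"? No
Is rotation = No


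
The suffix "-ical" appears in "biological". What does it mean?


Suffix: -ical
Example: biological (biology + -ical, with a spelling change)
Meaning = relating to


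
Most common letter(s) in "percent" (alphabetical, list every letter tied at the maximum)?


Word: "percent"
Letter counts:
  'c': 1
  'e': 2
  'n': 1
  'p': 1
  'r': 1
  't': 1
Maximum count = 2
Most frequent = 'e' (2 times each)


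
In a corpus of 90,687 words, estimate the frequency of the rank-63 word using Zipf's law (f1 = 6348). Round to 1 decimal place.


Zipf's law: f(r) = f(1) / r
f(1) = 6348
f(63) = 6348 / 63
= 100.8 occurrences


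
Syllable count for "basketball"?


Word: "basketball"
Syllable breakdown: bas | ket | ball
Counting: 3 parts
= 3 syllables


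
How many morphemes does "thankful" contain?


Word: "thankful"
Morphemes: thank + -ful
Each morpheme carries meaning
= 2 morphemes


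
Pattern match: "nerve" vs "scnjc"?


Pattern of "nerve": [0, 1, 2, 3, 1]
Pattern of "scnjc": [0, 1, 2, 3, 1]
Patterns match
Same pattern = Yes


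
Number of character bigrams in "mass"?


Word: "mass" (length 4)
Number of 2-grams = length - 2 + 1 = 4 - 2 + 1
= 3


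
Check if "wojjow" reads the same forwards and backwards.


Word: "wojjow"
Reversed: "wojjow"
Forward == Backward? wojjow == wojjow
Palindrome = Yes


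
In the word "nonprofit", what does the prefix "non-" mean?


Prefix: non-
As in: nonprofit -> non- + profit
Meaning = not


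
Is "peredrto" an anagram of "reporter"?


Word 1: "reporter" → sorted: eeoprrrt
Word 2: "peredrto" → sorted: deeoprrt
Same letters? eeoprrrt != deeoprrt
Anagram = No


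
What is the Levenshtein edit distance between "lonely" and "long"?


Word 1: "lonely" (length 6)
Word 2: "long" (length 4)
One optimal edit sequence (insert/delete/substitute each cost 1):
  1. keep 'l'
  2. keep 'o'
  3. keep 'n'
  4. delete 'e'  (+1)
  5. delete 'l'  (+1)
  6. substitute 'y' -> 'g'  (+1)
Total edit operations: 3
Edit distance = 3


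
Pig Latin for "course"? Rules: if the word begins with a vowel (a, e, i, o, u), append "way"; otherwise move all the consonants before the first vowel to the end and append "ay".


Word: "course"
Starts with consonant(s) → move to end, add 'ay'
Consonant cluster: "c"
Pig Latin = "oursecay"


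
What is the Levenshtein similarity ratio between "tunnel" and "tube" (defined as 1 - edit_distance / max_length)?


Word 1: "tunnel" (length 6)
Word 2: "tube" (length 4)
One optimal edit sequence:
  1. keep 't'
  2. keep 'u'
  3. delete 'n'  (+1)
  4. substitute 'n' -> 'b'  (+1)
  5. keep 'e'
  6. delete 'l'  (+1)
Edit distance = 3
Max length = max(6, 4) = 6
Similarity = 1 - 3/6
= 0.5000


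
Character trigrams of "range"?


Word: "range" (length 5)
Number of trigrams = 5 - 3 + 1 = 3
  Position 0: "ran"
  Position 1: "ang"
  Position 2: "nge"
Trigrams = "ran", "ang", "nge"


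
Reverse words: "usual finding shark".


Original: "usual finding shark"
Words (1..n): usual | finding | shark
Reversed (n..1): shark | finding | usual
Result = "shark finding usual"


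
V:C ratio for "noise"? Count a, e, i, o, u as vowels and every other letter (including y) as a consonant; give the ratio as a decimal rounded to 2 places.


Word: "noise"
Vowels (a,e,i,o,u): 3
Consonants: 2
Ratio = 3/2
= 1.50


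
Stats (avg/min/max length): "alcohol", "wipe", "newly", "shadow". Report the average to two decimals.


Lengths: "alcohol"=7, "wipe"=4, "newly"=5, "shadow"=6
Sum = 22, Count = 4
Average = 22/4 = 5.50
= avg=5.50, min=4, max=7


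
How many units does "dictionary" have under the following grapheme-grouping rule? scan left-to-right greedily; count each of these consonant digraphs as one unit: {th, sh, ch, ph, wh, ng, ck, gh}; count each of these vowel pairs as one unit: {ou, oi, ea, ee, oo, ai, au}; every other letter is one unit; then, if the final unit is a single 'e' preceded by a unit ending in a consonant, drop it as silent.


Word: "dictionary" (10 letters)
Left-to-right scan:
  [1] 'd' (letter)
  [2] 'i' (letter)
  [3] 'c' (letter)
  [4] 't' (letter)
  [5] 'i' (letter)
  [6] 'o' (letter)
  [7] 'n' (letter)
  [8] 'a' (letter)
  [9] 'r' (letter)
  [10] 'y' (letter)
Units from scan: 10
Sound units = 10 units


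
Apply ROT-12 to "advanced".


Word: "advanced"
Shift: 12
Each letter → (letter + shift) mod 26:
  'a' (0) + 12 = 12 → 'm'
  'd' (3) + 12 = 15 → 'p'
  'v' (21) + 12 = 7 → 'h'
  'a' (0) + 12 = 12 → 'm'
  'n' (13) + 12 = 25 → 'z'
  'c' (2) + 12 = 14 → 'o'
  'e' (4) + 12 = 16 → 'q'
  'd' (3) + 12 = 15 → 'p'
Result = "mphmzoqp"


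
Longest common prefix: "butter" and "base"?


Word 1: "butter"
Word 2: "base"
Comparing from start:
  Pos 0: 'b' == 'b'
  Pos 1: 'u' != 'a' (stop)
LCP = "b" (length 1)


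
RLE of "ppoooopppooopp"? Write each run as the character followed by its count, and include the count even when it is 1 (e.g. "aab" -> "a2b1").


String: "ppoooopppooopp"
Scanning for consecutive runs:
  'p' x 2
  'o' x 4
  'p' x 3
  'o' x 3
  'p' x 2
RLE = "p2o4p3o3p2"


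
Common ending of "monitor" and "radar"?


Word 1: "monitor"
Word 2: "radar"
Comparing from end:
  Pos -1: 'r' == 'r'
  Pos -2: 'o' != 'a' (stop)
LCS = "r" (length 1)


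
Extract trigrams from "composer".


Word: "composer" (length 8)
Number of trigrams = 8 - 3 + 1 = 6
  Position 0: "com"
  Position 1: "omp"
  Position 2: "mpo"
  Position 3: "pos"
  Position 4: "ose"
  Position 5: "ser"
Trigrams = "com", "omp", "mpo", "pos", "ose", "ser"


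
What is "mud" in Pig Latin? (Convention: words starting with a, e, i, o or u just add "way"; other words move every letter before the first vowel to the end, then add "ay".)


Word: "mud"
Starts with consonant(s) → move to end, add 'ay'
Consonant cluster: "m"
Pig Latin = "udmay"


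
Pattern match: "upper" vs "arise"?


Pattern of "upper": [0, 1, 1, 2, 3]
Pattern of "arise": [0, 1, 2, 3, 4]
Patterns do not match
Same pattern = No


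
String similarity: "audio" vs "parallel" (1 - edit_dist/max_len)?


Word 1: "audio" (length 5)
Word 2: "parallel" (length 8)
One optimal edit sequence:
  1. insert 'p'  (+1)
  2. insert 'a'  (+1)
  3. insert 'r'  (+1)
  4. keep 'a'
  5. substitute 'u' -> 'l'  (+1)
  6. substitute 'd' -> 'l'  (+1)
  7. substitute 'i' -> 'e'  (+1)
  8. substitute 'o' -> 'l'  (+1)
Edit distance = 7
Max length = max(5, 8) = 8
Similarity = 1 - 7/8
= 0.1250


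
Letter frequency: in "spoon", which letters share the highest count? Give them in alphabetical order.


Word: "spoon"
Letter counts:
  'n': 1
  'o': 2
  'p': 1
  's': 1
Maximum count = 2
Most frequent = 'o' (2 times each)


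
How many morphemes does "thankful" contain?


Word: "thankful"
Morphemes: thank + -ful
Each morpheme carries meaning
= 2 morphemes


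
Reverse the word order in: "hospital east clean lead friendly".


Original: "hospital east clean lead friendly"
Words (1..n): hospital | east | clean | lead | friendly
Reversed (n..1): friendly | lead | clean | east | hospital
Result = "friendly lead clean east hospital"


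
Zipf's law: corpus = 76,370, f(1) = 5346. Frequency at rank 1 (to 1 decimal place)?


Zipf's law: f(r) = f(1) / r
f(1) = 5346
f(1) = 5346 / 1
= 5346.0 occurrences


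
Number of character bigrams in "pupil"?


Word: "pupil" (length 5)
Number of 2-grams = length - 2 + 1 = 5 - 2 + 1
= 4


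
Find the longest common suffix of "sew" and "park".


Word 1: "sew"
Word 2: "park"
Comparing from end:
  Pos -1: 'w' != 'k' (stop)
LCS = "" (length 0)


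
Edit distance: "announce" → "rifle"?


Word 1: "announce" (length 8)
Word 2: "rifle" (length 5)
One optimal edit sequence (insert/delete/substitute each cost 1):
  1. delete 'a'  (+1)
  2. delete 'n'  (+1)
  3. delete 'n'  (+1)
  4. substitute 'o' -> 'r'  (+1)
  5. substitute 'u' -> 'i'  (+1)
  6. substitute 'n' -> 'f'  (+1)
  7. substitute 'c' -> 'l'  (+1)
  8. keep 'e'
Total edit operations: 7
Edit distance = 7


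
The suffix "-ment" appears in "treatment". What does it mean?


Suffix: -ment
As in: treatment -> treat + -ment
Meaning = result of action


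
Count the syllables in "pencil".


Word: "pencil"
Syllable breakdown: pen | cil
Counting: 2 parts
= 2 syllables


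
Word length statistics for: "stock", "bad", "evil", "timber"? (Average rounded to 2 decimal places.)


Lengths: "stock"=5, "bad"=3, "evil"=4, "timber"=6
Sum = 18, Count = 4
Average = 18/4 = 4.50
= avg=4.50, min=3, max=6


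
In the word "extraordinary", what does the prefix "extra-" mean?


Prefix: extra-
Example: extraordinary (extra- + ordinary)
Meaning = beyond


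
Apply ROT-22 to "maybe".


Word: "maybe"
Shift: 22
Each letter → (letter + shift) mod 26:
  'm' (12) + 22 = 8 → 'i'
  'a' (0) + 22 = 22 → 'w'
  'y' (24) + 22 = 20 → 'u'
  'b' (1) + 22 = 23 → 'x'
  'e' (4) + 22 = 0 → 'a'
Result = "iwuxa"


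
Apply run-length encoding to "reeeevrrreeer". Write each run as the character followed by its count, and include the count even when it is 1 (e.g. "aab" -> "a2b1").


String: "reeeevrrreeer"
Scanning for consecutive runs:
  'r' x 1
  'e' x 4
  'v' x 1
  'r' x 3
  'e' x 3
  'r' x 1
RLE = "r1e4v1r3e3r1"


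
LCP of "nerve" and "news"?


Word 1: "nerve"
Word 2: "news"
Comparing from start:
  Pos 0: 'n' == 'n'
  Pos 1: 'e' == 'e'
  Pos 2: 'r' != 'w' (stop)
LCP = "ne" (length 2)


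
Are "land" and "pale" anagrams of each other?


Word 1: "land" → sorted: adln
Word 2: "pale" → sorted: aelp
Same letters? adln != aelp
Anagram = No
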